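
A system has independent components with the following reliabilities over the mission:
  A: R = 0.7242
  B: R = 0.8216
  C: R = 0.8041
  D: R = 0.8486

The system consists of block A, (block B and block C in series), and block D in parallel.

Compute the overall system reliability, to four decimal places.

Series (B and C): 0.821600 × 0.804100 = 0.660649
Parallel (A, [0.660649], and D): 1 − (1 − 0.724200)(1 − 0.660649)(1 − 0.848600) = 0.9858

0.9858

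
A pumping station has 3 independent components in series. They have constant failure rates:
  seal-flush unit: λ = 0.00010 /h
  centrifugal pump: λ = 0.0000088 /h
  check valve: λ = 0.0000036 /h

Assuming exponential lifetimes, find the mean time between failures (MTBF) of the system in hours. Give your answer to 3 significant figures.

Series of exponential components: λ_sys = Σ λ_i
λ_sys = 0.00010 + 0.0000088 + 0.0000036 = 1.1240e-04 /h
MTBF = 1 / λ_sys = 8900 h

8900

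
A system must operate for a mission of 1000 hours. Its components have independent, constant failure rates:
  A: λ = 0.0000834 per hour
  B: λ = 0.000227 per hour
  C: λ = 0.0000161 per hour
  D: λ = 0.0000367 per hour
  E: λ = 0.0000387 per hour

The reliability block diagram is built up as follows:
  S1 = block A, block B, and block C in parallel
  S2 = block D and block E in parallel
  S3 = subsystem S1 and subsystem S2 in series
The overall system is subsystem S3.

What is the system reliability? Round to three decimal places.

0.998

R(A) = exp(−0.0000834 × 1000) = 0.91998
R(B) = exp(−0.000227 × 1000) = 0.79692
R(C) = exp(−0.0000161 × 1000) = 0.98403
R(D) = exp(−0.0000367 × 1000) = 0.96397
R(E) = exp(−0.0000387 × 1000) = 0.96204
Parallel (A, B, and C): 1 − (1 − 0.91998)(1 − 0.79692)(1 − 0.98403) = 0.99974
Parallel (D and E): 1 − (1 − 0.96397)(1 − 0.96204) = 0.99863
Series ([0.99974] and [0.99863]): 0.99974 × 0.99863 = 0.998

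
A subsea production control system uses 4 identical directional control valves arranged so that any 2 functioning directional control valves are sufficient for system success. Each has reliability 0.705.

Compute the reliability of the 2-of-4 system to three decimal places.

R = Σ_{i=2}^{4} C(4,i) p^i (1−p)^{4−i} with p = 0.705
C(4,2)·0.705^2·0.295^2 = 0.25952
C(4,3)·0.705^3·0.295^1 = 0.41348
C(4,4)·0.705^4·0.295^0 = 0.24703
Sum = 0.920

0.920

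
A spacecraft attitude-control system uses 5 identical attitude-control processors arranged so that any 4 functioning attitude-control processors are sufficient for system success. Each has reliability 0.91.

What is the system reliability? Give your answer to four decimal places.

R = Σ_{i=4}^{5} C(5,i) p^i (1−p)^{5−i} with p = 0.91
C(5,4)·0.91^4·0.09^1 = 0.308587
C(5,5)·0.91^5·0.09^0 = 0.624032
Sum = 0.9326

0.9326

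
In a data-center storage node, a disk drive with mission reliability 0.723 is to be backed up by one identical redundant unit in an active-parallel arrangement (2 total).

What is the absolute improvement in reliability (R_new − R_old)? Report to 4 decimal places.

0.2003

R_before = 0.723
R_after = 1 − (1 − 0.723)^2 = 0.9233
ΔR = 0.9233 − 0.723 = 0.2003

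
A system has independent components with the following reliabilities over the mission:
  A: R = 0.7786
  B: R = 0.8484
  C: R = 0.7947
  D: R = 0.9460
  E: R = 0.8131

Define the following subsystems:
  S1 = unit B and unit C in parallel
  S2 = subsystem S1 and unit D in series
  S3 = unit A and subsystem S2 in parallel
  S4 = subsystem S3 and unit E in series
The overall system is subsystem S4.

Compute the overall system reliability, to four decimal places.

0.7981

Parallel (B and C): 1 − (1 − 0.848400)(1 − 0.794700) = 0.968877
Series ([0.968877] and D): 0.968877 × 0.946000 = 0.916558
Parallel (A and [0.916558]): 1 − (1 − 0.778600)(1 − 0.916558) = 0.981526
Series ([0.981526] and E): 0.981526 × 0.813100 = 0.7981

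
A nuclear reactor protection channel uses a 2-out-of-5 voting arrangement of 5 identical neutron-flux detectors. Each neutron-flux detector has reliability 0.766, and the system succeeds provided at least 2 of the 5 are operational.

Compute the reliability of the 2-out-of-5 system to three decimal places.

0.988

R = Σ_{i=2}^{5} C(5,i) p^i (1−p)^{5−i} with p = 0.766
C(5,2)·0.766^2·0.234^3 = 0.07518
C(5,3)·0.766^3·0.234^2 = 0.24610
C(5,4)·0.766^4·0.234^1 = 0.40281
C(5,5)·0.766^5·0.234^0 = 0.26372
Sum = 0.988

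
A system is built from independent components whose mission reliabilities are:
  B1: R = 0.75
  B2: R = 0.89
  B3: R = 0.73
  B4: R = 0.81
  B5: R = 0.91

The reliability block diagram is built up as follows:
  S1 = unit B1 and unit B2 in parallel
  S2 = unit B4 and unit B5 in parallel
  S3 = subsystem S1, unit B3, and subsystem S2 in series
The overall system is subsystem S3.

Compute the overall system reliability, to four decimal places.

0.6978

Parallel (B1 and B2): 1 − (1 − 0.750000)(1 − 0.890000) = 0.972500
Parallel (B4 and B5): 1 − (1 − 0.810000)(1 − 0.910000) = 0.982900
Series ([0.972500], B3, and [0.982900]): 0.972500 × 0.730000 × 0.982900 = 0.6978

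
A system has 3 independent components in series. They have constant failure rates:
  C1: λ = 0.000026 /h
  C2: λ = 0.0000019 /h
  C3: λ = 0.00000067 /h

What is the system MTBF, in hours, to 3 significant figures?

35000

Series of exponential components: λ_sys = Σ λ_i
λ_sys = 0.000026 + 0.0000019 + 0.00000067 = 2.8570e-05 /h
MTBF = 1 / λ_sys = 35000 h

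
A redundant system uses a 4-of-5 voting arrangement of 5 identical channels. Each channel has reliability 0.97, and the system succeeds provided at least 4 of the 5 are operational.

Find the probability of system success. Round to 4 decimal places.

R = Σ_{i=4}^{5} C(5,i) p^i (1−p)^{5−i} with p = 0.97
C(5,4)·0.97^4·0.03^1 = 0.132794
C(5,5)·0.97^5·0.03^0 = 0.858734
Sum = 0.9915

0.9915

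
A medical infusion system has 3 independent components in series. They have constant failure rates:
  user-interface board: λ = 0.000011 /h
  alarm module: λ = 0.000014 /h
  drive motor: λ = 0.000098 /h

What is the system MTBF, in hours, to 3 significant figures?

Series of exponential components: λ_sys = Σ λ_i
λ_sys = 0.000011 + 0.000014 + 0.000098 = 1.2300e-04 /h
MTBF = 1 / λ_sys = 8130 h

8130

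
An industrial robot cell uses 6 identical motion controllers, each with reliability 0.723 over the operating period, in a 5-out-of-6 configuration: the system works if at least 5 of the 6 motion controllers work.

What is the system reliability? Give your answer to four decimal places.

R = Σ_{i=5}^{6} C(6,i) p^i (1−p)^{6−i} with p = 0.723
C(6,5)·0.723^5·0.277^1 = 0.328339
C(6,6)·0.723^6·0.277^0 = 0.142833
Sum = 0.4712

0.4712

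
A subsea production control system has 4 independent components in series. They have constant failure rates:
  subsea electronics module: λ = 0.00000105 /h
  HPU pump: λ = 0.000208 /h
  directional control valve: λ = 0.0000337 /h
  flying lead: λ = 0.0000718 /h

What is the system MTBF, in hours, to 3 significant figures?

3180

Series of exponential components: λ_sys = Σ λ_i
λ_sys = 0.00000105 + 0.000208 + 0.0000337 + 0.0000718 = 3.1455e-04 /h
MTBF = 1 / λ_sys = 3180 h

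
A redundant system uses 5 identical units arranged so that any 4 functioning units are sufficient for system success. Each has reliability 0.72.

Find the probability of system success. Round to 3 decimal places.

0.570

R = Σ_{i=4}^{5} C(5,i) p^i (1−p)^{5−i} with p = 0.72
C(5,4)·0.72^4·0.28^1 = 0.37623
C(5,5)·0.72^5·0.28^0 = 0.19349
Sum = 0.570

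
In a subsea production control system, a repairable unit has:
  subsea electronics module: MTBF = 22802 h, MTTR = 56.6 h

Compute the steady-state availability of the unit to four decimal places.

A(subsea electronics module) = MTBF/(MTBF+MTTR) = 22802/(22802+56.6) = 0.9975

0.9975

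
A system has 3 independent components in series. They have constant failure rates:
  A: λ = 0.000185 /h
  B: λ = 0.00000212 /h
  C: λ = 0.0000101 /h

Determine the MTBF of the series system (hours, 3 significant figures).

Series of exponential components: λ_sys = Σ λ_i
λ_sys = 0.000185 + 0.00000212 + 0.0000101 = 1.9722e-04 /h
MTBF = 1 / λ_sys = 5070 h

5070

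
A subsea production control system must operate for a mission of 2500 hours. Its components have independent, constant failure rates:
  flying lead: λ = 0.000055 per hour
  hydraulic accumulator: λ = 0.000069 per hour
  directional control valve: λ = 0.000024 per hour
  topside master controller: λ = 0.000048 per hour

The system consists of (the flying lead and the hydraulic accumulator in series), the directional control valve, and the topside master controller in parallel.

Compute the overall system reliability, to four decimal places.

0.9982

R(flying lead) = exp(−0.000055 × 2500) = 0.871534
R(hydraulic accumulator) = exp(−0.000069 × 2500) = 0.841558
R(directional control valve) = exp(−0.000024 × 2500) = 0.941765
R(topside master controller) = exp(−0.000048 × 2500) = 0.886920
Series (flying lead and hydraulic accumulator): 0.871534 × 0.841558 = 0.733446
Parallel ([0.733446], directional control valve, and topside master controller): 1 − (1 − 0.733446)(1 − 0.941765)(1 − 0.886920) = 0.9982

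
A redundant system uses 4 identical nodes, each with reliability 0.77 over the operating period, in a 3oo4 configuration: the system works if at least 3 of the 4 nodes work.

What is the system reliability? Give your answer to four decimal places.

R = Σ_{i=3}^{4} C(4,i) p^i (1−p)^{4−i} with p = 0.77
C(4,3)·0.77^3·0.23^1 = 0.420010
C(4,4)·0.77^4·0.23^0 = 0.351530
Sum = 0.7715

0.7715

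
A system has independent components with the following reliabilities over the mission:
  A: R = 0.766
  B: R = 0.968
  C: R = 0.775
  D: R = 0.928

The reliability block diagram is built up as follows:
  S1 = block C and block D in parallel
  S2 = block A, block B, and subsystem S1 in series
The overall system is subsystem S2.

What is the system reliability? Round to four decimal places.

Parallel (C and D): 1 − (1 − 0.775000)(1 − 0.928000) = 0.983800
Series (A, B, and [0.983800]): 0.766000 × 0.968000 × 0.983800 = 0.7295

0.7295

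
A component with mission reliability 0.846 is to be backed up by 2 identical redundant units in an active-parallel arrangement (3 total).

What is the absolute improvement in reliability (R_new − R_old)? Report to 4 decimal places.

0.1503

R_before = 0.846
R_after = 1 − (1 − 0.846)^3 = 0.9963
ΔR = 0.9963 − 0.846 = 0.1503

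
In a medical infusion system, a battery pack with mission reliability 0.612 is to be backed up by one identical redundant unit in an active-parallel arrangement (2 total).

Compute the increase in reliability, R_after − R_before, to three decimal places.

0.237

R_before = 0.612
R_after = 1 − (1 − 0.612)^2 = 0.849
ΔR = 0.849 − 0.612 = 0.237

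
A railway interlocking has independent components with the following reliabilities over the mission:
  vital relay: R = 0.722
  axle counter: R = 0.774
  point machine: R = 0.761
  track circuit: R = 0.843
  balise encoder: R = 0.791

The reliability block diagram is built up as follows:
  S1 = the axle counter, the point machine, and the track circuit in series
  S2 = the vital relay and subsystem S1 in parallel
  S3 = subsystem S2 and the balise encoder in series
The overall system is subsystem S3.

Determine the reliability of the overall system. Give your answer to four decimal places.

Series (axle counter, point machine, and track circuit): 0.774000 × 0.761000 × 0.843000 = 0.496539
Parallel (vital relay and [0.496539]): 1 − (1 − 0.722000)(1 − 0.496539) = 0.860038
Series ([0.860038] and balise encoder): 0.860038 × 0.791000 = 0.6803

0.6803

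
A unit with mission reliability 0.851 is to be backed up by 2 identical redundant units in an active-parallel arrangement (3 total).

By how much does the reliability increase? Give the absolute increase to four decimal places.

R_before = 0.851
R_after = 1 − (1 − 0.851)^3 = 0.9967
ΔR = 0.9967 − 0.851 = 0.1457

0.1457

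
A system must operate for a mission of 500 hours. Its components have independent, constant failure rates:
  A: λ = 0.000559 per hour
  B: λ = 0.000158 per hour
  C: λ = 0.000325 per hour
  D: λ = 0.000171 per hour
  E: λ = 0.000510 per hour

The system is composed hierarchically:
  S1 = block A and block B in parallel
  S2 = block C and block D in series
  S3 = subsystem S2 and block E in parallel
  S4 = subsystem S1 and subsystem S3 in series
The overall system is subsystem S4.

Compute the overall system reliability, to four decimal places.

R(A) = exp(−0.000559 × 500) = 0.756162
R(B) = exp(−0.000158 × 500) = 0.924040
R(C) = exp(−0.000325 × 500) = 0.850016
R(D) = exp(−0.000171 × 500) = 0.918053
R(E) = exp(−0.000510 × 500) = 0.774916
Parallel (A and B): 1 − (1 − 0.756162)(1 − 0.924040) = 0.981478
Series (C and D): 0.850016 × 0.918053 = 0.780360
Parallel ([0.780360] and E): 1 − (1 − 0.780360)(1 − 0.774916) = 0.950563
Series ([0.981478] and [0.950563]): 0.981478 × 0.950563 = 0.9330

0.9330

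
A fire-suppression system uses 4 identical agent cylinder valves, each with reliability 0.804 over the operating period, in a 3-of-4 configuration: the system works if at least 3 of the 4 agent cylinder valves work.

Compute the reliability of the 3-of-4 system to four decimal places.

0.8253

R = Σ_{i=3}^{4} C(4,i) p^i (1−p)^{4−i} with p = 0.804
C(4,3)·0.804^3·0.196^1 = 0.407459
C(4,4)·0.804^4·0.196^0 = 0.417854
Sum = 0.8253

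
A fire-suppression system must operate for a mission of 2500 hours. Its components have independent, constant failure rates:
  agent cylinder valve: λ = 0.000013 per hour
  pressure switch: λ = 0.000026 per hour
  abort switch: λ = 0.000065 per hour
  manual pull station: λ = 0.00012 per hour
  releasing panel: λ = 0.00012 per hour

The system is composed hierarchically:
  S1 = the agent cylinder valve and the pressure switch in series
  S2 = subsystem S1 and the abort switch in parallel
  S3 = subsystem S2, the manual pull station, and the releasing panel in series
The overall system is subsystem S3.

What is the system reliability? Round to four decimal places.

R(agent cylinder valve) = exp(−0.000013 × 2500) = 0.968022
R(pressure switch) = exp(−0.000026 × 2500) = 0.937067
R(abort switch) = exp(−0.000065 × 2500) = 0.850016
R(manual pull station) = exp(−0.00012 × 2500) = 0.740818
R(releasing panel) = exp(−0.00012 × 2500) = 0.740818
Series (agent cylinder valve and pressure switch): 0.968022 × 0.937067 = 0.907101
Parallel ([0.907101] and abort switch): 1 − (1 − 0.907101)(1 − 0.850016) = 0.986067
Series ([0.986067], manual pull station, and releasing panel): 0.986067 × 0.740818 × 0.740818 = 0.5412

0.5412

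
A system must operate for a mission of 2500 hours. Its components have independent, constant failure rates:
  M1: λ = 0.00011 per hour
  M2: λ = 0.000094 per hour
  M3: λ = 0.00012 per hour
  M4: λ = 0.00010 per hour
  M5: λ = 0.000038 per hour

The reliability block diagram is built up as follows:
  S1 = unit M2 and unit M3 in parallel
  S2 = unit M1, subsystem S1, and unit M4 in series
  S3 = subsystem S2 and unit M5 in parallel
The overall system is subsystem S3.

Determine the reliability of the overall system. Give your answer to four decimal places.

0.9601

R(M1) = exp(−0.00011 × 2500) = 0.759572
R(M2) = exp(−0.000094 × 2500) = 0.790571
R(M3) = exp(−0.00012 × 2500) = 0.740818
R(M4) = exp(−0.00010 × 2500) = 0.778801
R(M5) = exp(−0.000038 × 2500) = 0.909373
Parallel (M2 and M3): 1 − (1 − 0.790571)(1 − 0.740818) = 0.945720
Series (M1, [0.945720], and M4): 0.759572 × 0.945720 × 0.778801 = 0.559446
Parallel ([0.559446] and M5): 1 − (1 − 0.559446)(1 − 0.909373) = 0.9601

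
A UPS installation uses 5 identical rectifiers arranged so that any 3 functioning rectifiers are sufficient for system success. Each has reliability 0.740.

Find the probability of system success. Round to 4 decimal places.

0.8857

R = Σ_{i=3}^{5} C(5,i) p^i (1−p)^{5−i} with p = 0.740
C(5,3)·0.740^3·0.260^2 = 0.273931
C(5,4)·0.740^4·0.260^1 = 0.389825
C(5,5)·0.740^5·0.260^0 = 0.221901
Sum = 0.8857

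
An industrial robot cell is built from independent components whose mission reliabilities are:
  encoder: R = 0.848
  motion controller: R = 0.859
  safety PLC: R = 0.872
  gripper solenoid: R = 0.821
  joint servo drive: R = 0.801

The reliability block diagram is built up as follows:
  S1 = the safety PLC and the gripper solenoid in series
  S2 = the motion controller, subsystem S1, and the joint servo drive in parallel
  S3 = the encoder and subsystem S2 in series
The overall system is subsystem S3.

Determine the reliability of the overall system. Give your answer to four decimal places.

Series (safety PLC and gripper solenoid): 0.872000 × 0.821000 = 0.715912
Parallel (motion controller, [0.715912], and joint servo drive): 1 − (1 − 0.859000)(1 − 0.715912)(1 − 0.801000) = 0.992029
Series (encoder and [0.992029]): 0.848000 × 0.992029 = 0.8412

0.8412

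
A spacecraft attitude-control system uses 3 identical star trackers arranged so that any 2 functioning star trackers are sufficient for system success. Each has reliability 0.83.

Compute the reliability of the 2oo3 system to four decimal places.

0.9231

R = Σ_{i=2}^{3} C(3,i) p^i (1−p)^{3−i} with p = 0.83
C(3,2)·0.83^2·0.17^1 = 0.351339
C(3,3)·0.83^3·0.17^0 = 0.571787
Sum = 0.9231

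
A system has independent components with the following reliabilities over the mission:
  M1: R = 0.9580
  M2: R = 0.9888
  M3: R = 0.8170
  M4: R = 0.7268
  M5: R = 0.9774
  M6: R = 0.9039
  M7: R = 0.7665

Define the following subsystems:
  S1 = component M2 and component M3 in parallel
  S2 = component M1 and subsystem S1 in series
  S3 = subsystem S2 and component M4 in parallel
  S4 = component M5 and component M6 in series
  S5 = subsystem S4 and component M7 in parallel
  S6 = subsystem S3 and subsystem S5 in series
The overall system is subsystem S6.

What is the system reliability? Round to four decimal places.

0.9611

Parallel (M2 and M3): 1 − (1 − 0.988800)(1 − 0.817000) = 0.997950
Series (M1 and [0.997950]): 0.958000 × 0.997950 = 0.956036
Parallel ([0.956036] and M4): 1 − (1 − 0.956036)(1 − 0.726800) = 0.987989
Series (M5 and M6): 0.977400 × 0.903900 = 0.883472
Parallel ([0.883472] and M7): 1 − (1 − 0.883472)(1 − 0.766500) = 0.972791
Series ([0.987989] and [0.972791]): 0.987989 × 0.972791 = 0.9611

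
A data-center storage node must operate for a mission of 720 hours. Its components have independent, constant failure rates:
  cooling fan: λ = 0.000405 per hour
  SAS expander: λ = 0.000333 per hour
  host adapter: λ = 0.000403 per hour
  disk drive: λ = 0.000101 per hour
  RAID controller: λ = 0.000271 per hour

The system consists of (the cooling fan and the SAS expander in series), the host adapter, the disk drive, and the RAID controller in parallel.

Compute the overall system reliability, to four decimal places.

0.9987

R(cooling fan) = exp(−0.000405 × 720) = 0.747067
R(SAS expander) = exp(−0.000333 × 720) = 0.786817
R(host adapter) = exp(−0.000403 × 720) = 0.748144
R(disk drive) = exp(−0.000101 × 720) = 0.929861
R(RAID controller) = exp(−0.000271 × 720) = 0.822736
Series (cooling fan and SAS expander): 0.747067 × 0.786817 = 0.587805
Parallel ([0.587805], host adapter, disk drive, and RAID controller): 1 − (1 − 0.587805)(1 − 0.748144)(1 − 0.929861)(1 − 0.822736) = 0.9987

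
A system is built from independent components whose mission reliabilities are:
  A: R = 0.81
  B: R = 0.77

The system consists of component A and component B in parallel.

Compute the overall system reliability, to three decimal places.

0.956

Parallel (A and B): 1 − (1 − 0.81000)(1 − 0.77000) = 0.956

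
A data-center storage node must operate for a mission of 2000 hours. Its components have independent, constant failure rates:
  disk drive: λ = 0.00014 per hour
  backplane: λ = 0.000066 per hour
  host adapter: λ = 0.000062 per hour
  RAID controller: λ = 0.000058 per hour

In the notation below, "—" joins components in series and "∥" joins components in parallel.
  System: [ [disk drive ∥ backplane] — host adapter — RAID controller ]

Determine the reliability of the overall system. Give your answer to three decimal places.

0.763

R(disk drive) = exp(−0.00014 × 2000) = 0.75578
R(backplane) = exp(−0.000066 × 2000) = 0.87634
R(host adapter) = exp(−0.000062 × 2000) = 0.88338
R(RAID controller) = exp(−0.000058 × 2000) = 0.89048
Parallel (disk drive and backplane): 1 − (1 − 0.75578)(1 − 0.87634) = 0.96980
Series ([0.96980], host adapter, and RAID controller): 0.96980 × 0.88338 × 0.89048 = 0.763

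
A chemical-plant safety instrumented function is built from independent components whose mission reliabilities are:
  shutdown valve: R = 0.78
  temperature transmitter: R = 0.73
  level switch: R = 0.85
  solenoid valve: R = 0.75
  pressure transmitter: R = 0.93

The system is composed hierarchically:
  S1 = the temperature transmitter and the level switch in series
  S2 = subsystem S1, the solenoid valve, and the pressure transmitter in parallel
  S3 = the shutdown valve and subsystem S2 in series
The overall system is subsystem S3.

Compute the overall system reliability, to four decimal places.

0.7748

Series (temperature transmitter and level switch): 0.730000 × 0.850000 = 0.620500
Parallel ([0.620500], solenoid valve, and pressure transmitter): 1 − (1 − 0.620500)(1 − 0.750000)(1 − 0.930000) = 0.993359
Series (shutdown valve and [0.993359]): 0.780000 × 0.993359 = 0.7748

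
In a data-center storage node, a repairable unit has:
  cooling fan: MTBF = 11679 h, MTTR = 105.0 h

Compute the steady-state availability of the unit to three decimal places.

A(cooling fan) = MTBF/(MTBF+MTTR) = 11679/(11679+105.0) = 0.991

0.991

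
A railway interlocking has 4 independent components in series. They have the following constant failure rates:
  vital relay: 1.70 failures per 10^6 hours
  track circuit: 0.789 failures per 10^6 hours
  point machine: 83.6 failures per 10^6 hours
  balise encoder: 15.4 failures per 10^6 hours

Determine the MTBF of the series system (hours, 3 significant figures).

9850

Series of exponential components: λ_sys = Σ λ_i
λ_sys = 0.00000170 + 0.000000789 + 0.0000836 + 0.0000154 = 1.0149e-04 /h
MTBF = 1 / λ_sys = 9850 h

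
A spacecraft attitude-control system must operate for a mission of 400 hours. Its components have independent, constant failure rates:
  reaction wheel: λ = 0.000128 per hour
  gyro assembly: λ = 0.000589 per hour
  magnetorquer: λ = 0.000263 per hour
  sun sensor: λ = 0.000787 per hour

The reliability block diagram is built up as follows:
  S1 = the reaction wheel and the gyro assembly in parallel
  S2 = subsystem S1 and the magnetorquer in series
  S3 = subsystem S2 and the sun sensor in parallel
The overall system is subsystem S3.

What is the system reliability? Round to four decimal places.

R(reaction wheel) = exp(−0.000128 × 400) = 0.950089
R(gyro assembly) = exp(−0.000589 × 400) = 0.790097
R(magnetorquer) = exp(−0.000263 × 400) = 0.900144
R(sun sensor) = exp(−0.000787 × 400) = 0.729935
Parallel (reaction wheel and gyro assembly): 1 − (1 − 0.950089)(1 − 0.790097) = 0.989524
Series ([0.989524] and magnetorquer): 0.989524 × 0.900144 = 0.890714
Parallel ([0.890714] and sun sensor): 1 − (1 − 0.890714)(1 − 0.729935) = 0.9705

0.9705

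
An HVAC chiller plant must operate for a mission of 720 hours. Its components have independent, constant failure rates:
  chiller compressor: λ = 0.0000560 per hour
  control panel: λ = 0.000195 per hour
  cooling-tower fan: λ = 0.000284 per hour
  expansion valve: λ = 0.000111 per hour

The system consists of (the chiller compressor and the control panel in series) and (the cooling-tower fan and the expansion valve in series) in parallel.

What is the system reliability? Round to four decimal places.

0.9591

R(chiller compressor) = exp(−0.0000560 × 720) = 0.960482
R(control panel) = exp(−0.000195 × 720) = 0.869011
R(cooling-tower fan) = exp(−0.000284 × 720) = 0.815071
R(expansion valve) = exp(−0.000111 × 720) = 0.923190
Series (chiller compressor and control panel): 0.960482 × 0.869011 = 0.834669
Series (cooling-tower fan and expansion valve): 0.815071 × 0.923190 = 0.752465
Parallel ([0.834669] and [0.752465]): 1 − (1 − 0.834669)(1 − 0.752465) = 0.9591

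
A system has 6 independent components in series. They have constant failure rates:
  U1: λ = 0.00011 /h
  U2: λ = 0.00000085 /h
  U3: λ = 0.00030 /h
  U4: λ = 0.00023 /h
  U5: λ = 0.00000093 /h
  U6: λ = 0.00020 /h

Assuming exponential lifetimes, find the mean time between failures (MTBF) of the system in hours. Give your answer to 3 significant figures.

Series of exponential components: λ_sys = Σ λ_i
λ_sys = 0.00011 + 0.00000085 + 0.00030 + 0.00023 + 0.00000093 + 0.00020 = 8.4178e-04 /h
MTBF = 1 / λ_sys = 1190 h

1190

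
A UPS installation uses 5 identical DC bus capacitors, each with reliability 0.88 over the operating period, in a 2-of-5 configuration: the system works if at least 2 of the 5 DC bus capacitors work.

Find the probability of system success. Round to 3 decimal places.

0.999

R = Σ_{i=2}^{5} C(5,i) p^i (1−p)^{5−i} with p = 0.88
C(5,2)·0.88^2·0.12^3 = 0.01338
C(5,3)·0.88^3·0.12^2 = 0.09813
C(5,4)·0.88^4·0.12^1 = 0.35982
C(5,5)·0.88^5·0.12^0 = 0.52773
Sum = 0.999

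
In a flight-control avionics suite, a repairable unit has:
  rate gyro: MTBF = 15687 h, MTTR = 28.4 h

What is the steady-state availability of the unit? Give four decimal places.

0.9982

A(rate gyro) = MTBF/(MTBF+MTTR) = 15687/(15687+28.4) = 0.9982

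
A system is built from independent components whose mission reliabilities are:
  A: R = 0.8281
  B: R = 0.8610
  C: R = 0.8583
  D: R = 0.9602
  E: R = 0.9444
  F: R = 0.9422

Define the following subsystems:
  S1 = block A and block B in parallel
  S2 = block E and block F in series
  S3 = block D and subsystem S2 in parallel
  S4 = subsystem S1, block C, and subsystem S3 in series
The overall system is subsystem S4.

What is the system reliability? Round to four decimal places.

Parallel (A and B): 1 − (1 − 0.828100)(1 − 0.861000) = 0.976106
Series (E and F): 0.944400 × 0.942200 = 0.889814
Parallel (D and [0.889814]): 1 − (1 − 0.960200)(1 − 0.889814) = 0.995615
Series ([0.976106], C, and [0.995615]): 0.976106 × 0.858300 × 0.995615 = 0.8341

0.8341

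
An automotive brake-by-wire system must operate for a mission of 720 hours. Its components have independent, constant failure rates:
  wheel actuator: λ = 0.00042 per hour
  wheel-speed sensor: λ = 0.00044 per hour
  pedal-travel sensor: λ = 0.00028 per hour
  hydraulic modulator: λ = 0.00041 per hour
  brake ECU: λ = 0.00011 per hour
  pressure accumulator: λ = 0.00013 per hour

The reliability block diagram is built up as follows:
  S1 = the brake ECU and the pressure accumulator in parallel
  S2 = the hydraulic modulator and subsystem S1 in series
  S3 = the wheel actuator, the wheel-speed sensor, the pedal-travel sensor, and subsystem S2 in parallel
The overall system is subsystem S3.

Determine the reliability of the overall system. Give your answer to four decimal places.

0.9966

R(wheel actuator) = exp(−0.00042 × 720) = 0.739042
R(wheel-speed sensor) = exp(−0.00044 × 720) = 0.728476
R(pedal-travel sensor) = exp(−0.00028 × 720) = 0.817422
R(hydraulic modulator) = exp(−0.00041 × 720) = 0.744383
R(brake ECU) = exp(−0.00011 × 720) = 0.923855
R(pressure accumulator) = exp(−0.00013 × 720) = 0.910647
Parallel (brake ECU and pressure accumulator): 1 − (1 − 0.923855)(1 − 0.910647) = 0.993196
Series (hydraulic modulator and [0.993196]): 0.744383 × 0.993196 = 0.739318
Parallel (wheel actuator, wheel-speed sensor, pedal-travel sensor, and [0.739318]): 1 − (1 − 0.739042)(1 − 0.728476)(1 − 0.817422)(1 − 0.739318) = 0.9966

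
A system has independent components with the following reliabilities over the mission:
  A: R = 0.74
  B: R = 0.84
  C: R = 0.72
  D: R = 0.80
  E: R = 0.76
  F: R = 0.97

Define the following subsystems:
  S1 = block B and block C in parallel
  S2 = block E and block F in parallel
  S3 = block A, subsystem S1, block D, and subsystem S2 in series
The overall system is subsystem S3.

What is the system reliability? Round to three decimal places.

0.561

Parallel (B and C): 1 − (1 − 0.84000)(1 − 0.72000) = 0.95520
Parallel (E and F): 1 − (1 − 0.76000)(1 − 0.97000) = 0.99280
Series (A, [0.95520], D, and [0.99280]): 0.74000 × 0.95520 × 0.80000 × 0.99280 = 0.561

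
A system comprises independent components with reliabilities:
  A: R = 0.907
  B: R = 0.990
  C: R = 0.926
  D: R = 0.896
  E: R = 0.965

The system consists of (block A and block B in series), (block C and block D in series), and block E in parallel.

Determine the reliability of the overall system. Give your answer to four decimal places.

Series (A and B): 0.907000 × 0.990000 = 0.897930
Series (C and D): 0.926000 × 0.896000 = 0.829696
Parallel ([0.897930], [0.829696], and E): 1 − (1 − 0.897930)(1 − 0.829696)(1 − 0.965000) = 0.9994

0.9994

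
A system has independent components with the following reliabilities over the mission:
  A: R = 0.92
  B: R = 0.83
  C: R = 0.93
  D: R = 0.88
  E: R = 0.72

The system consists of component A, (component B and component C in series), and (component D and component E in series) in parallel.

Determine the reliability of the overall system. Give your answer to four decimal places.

0.9933

Series (B and C): 0.830000 × 0.930000 = 0.771900
Series (D and E): 0.880000 × 0.720000 = 0.633600
Parallel (A, [0.771900], and [0.633600]): 1 − (1 − 0.920000)(1 − 0.771900)(1 − 0.633600) = 0.9933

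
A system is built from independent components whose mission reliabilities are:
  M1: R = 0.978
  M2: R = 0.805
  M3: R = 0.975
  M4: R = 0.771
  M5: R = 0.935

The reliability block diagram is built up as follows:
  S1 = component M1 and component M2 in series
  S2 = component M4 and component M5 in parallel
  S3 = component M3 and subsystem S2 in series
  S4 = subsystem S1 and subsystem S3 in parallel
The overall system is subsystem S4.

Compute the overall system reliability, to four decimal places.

Series (M1 and M2): 0.978000 × 0.805000 = 0.787290
Parallel (M4 and M5): 1 − (1 − 0.771000)(1 − 0.935000) = 0.985115
Series (M3 and [0.985115]): 0.975000 × 0.985115 = 0.960487
Parallel ([0.787290] and [0.960487]): 1 − (1 − 0.787290)(1 − 0.960487) = 0.9916

0.9916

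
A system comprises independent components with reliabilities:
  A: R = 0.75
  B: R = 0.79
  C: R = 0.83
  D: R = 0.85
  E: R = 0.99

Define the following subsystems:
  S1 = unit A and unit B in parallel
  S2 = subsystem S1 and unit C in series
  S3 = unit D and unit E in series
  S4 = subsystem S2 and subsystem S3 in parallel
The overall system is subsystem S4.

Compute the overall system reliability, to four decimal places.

0.9661

Parallel (A and B): 1 − (1 − 0.750000)(1 − 0.790000) = 0.947500
Series ([0.947500] and C): 0.947500 × 0.830000 = 0.786425
Series (D and E): 0.850000 × 0.990000 = 0.841500
Parallel ([0.786425] and [0.841500]): 1 − (1 − 0.786425)(1 − 0.841500) = 0.9661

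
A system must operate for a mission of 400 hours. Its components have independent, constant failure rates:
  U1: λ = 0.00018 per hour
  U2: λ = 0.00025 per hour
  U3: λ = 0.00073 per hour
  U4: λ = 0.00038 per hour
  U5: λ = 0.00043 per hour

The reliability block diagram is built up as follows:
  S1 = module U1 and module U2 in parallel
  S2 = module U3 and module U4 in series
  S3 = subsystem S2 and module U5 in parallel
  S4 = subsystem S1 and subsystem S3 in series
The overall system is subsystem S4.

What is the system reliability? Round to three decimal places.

0.937

R(U1) = exp(−0.00018 × 400) = 0.93053
R(U2) = exp(−0.00025 × 400) = 0.90484
R(U3) = exp(−0.00073 × 400) = 0.74677
R(U4) = exp(−0.00038 × 400) = 0.85899
R(U5) = exp(−0.00043 × 400) = 0.84198
Parallel (U1 and U2): 1 − (1 − 0.93053)(1 − 0.90484) = 0.99339
Series (U3 and U4): 0.74677 × 0.85899 = 0.64147
Parallel ([0.64147] and U5): 1 − (1 − 0.64147)(1 − 0.84198) = 0.94335
Series ([0.99339] and [0.94335]): 0.99339 × 0.94335 = 0.937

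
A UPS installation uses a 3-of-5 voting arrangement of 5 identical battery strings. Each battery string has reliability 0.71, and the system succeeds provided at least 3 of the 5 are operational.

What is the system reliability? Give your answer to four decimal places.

R = Σ_{i=3}^{5} C(5,i) p^i (1−p)^{5−i} with p = 0.71
C(5,3)·0.71^3·0.29^2 = 0.301003
C(5,4)·0.71^4·0.29^1 = 0.368469
C(5,5)·0.71^5·0.29^0 = 0.180423
Sum = 0.8499

0.8499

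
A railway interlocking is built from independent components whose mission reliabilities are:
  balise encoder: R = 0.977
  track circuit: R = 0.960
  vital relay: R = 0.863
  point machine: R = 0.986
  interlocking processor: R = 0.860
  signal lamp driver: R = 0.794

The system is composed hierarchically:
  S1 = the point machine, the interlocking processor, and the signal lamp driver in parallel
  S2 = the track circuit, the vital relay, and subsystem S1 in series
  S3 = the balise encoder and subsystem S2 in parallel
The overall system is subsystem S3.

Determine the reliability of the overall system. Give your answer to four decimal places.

Parallel (point machine, interlocking processor, and signal lamp driver): 1 − (1 − 0.986000)(1 − 0.860000)(1 − 0.794000) = 0.999596
Series (track circuit, vital relay, and [0.999596]): 0.960000 × 0.863000 × 0.999596 = 0.828145
Parallel (balise encoder and [0.828145]): 1 − (1 − 0.977000)(1 − 0.828145) = 0.9960

0.9960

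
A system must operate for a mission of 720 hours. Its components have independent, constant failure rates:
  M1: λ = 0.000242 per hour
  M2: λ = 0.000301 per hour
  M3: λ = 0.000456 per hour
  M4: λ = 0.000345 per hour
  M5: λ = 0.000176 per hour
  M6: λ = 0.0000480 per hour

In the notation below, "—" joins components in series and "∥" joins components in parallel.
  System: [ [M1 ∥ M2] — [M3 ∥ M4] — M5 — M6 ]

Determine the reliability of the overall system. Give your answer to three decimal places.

0.774

R(M1) = exp(−0.000242 × 720) = 0.84010
R(M2) = exp(−0.000301 × 720) = 0.80516
R(M3) = exp(−0.000456 × 720) = 0.72013
R(M4) = exp(−0.000345 × 720) = 0.78005
R(M5) = exp(−0.000176 × 720) = 0.88098
R(M6) = exp(−0.0000480 × 720) = 0.96603
Parallel (M1 and M2): 1 − (1 − 0.84010)(1 − 0.80516) = 0.96885
Parallel (M3 and M4): 1 − (1 − 0.72013)(1 − 0.78005) = 0.93844
Series ([0.96885], [0.93844], M5, and M6): 0.96885 × 0.93844 × 0.88098 × 0.96603 = 0.774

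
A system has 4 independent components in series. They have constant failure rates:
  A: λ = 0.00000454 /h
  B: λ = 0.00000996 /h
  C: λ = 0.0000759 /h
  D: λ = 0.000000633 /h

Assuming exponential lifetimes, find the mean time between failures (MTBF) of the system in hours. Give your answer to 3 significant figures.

11000

Series of exponential components: λ_sys = Σ λ_i
λ_sys = 0.00000454 + 0.00000996 + 0.0000759 + 0.000000633 = 9.1033e-05 /h
MTBF = 1 / λ_sys = 11000 h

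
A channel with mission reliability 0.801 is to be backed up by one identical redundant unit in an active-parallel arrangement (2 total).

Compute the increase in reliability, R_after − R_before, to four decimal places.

0.1594

R_before = 0.801
R_after = 1 − (1 − 0.801)^2 = 0.9604
ΔR = 0.9604 − 0.801 = 0.1594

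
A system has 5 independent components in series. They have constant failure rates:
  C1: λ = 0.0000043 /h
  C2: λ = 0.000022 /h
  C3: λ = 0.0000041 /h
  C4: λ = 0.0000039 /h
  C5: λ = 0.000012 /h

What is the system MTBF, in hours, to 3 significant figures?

21600

Series of exponential components: λ_sys = Σ λ_i
λ_sys = 0.0000043 + 0.000022 + 0.0000041 + 0.0000039 + 0.000012 = 4.6300e-05 /h
MTBF = 1 / λ_sys = 21600 h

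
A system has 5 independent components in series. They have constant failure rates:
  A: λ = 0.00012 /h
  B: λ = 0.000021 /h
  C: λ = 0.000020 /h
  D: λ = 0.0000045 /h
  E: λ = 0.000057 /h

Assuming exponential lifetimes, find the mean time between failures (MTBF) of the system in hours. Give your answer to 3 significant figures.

4490

Series of exponential components: λ_sys = Σ λ_i
λ_sys = 0.00012 + 0.000021 + 0.000020 + 0.0000045 + 0.000057 = 2.2250e-04 /h
MTBF = 1 / λ_sys = 4490 h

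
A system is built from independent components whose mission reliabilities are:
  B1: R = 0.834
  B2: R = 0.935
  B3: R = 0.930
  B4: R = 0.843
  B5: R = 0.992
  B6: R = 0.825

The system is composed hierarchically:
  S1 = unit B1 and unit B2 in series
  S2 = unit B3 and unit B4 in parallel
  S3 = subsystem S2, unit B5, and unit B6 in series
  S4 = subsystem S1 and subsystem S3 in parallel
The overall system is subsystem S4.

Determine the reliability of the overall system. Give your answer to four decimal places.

Series (B1 and B2): 0.834000 × 0.935000 = 0.779790
Parallel (B3 and B4): 1 − (1 − 0.930000)(1 − 0.843000) = 0.989010
Series ([0.989010], B5, and B6): 0.989010 × 0.992000 × 0.825000 = 0.809406
Parallel ([0.779790] and [0.809406]): 1 − (1 − 0.779790)(1 − 0.809406) = 0.9580

0.9580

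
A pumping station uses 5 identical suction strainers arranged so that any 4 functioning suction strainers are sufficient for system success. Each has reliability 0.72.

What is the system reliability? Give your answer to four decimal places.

R = Σ_{i=4}^{5} C(5,i) p^i (1−p)^{5−i} with p = 0.72
C(5,4)·0.72^4·0.28^1 = 0.376234
C(5,5)·0.72^5·0.28^0 = 0.193492
Sum = 0.5697

0.5697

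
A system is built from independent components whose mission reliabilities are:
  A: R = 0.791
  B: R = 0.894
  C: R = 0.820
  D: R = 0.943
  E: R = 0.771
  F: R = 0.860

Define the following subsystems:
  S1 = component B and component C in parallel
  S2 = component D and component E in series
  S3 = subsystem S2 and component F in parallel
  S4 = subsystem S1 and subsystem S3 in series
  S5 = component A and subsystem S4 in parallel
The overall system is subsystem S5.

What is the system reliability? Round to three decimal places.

Parallel (B and C): 1 − (1 − 0.89400)(1 − 0.82000) = 0.98092
Series (D and E): 0.94300 × 0.77100 = 0.72705
Parallel ([0.72705] and F): 1 − (1 − 0.72705)(1 − 0.86000) = 0.96179
Series ([0.98092] and [0.96179]): 0.98092 × 0.96179 = 0.94344
Parallel (A and [0.94344]): 1 − (1 − 0.79100)(1 − 0.94344) = 0.988

0.988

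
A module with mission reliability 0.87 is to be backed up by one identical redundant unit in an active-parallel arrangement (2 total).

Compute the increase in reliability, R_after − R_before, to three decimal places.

R_before = 0.87
R_after = 1 − (1 − 0.87)^2 = 0.983
ΔR = 0.983 − 0.87 = 0.113

0.113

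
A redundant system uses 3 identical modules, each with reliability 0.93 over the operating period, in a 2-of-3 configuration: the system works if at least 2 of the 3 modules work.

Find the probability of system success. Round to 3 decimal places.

0.986

R = Σ_{i=2}^{3} C(3,i) p^i (1−p)^{3−i} with p = 0.93
C(3,2)·0.93^2·0.07^1 = 0.18163
C(3,3)·0.93^3·0.07^0 = 0.80436
Sum = 0.986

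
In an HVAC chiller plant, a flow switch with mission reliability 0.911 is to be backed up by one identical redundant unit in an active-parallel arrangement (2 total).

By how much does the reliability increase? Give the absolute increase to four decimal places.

0.0811

R_before = 0.911
R_after = 1 − (1 − 0.911)^2 = 0.9921
ΔR = 0.9921 − 0.911 = 0.0811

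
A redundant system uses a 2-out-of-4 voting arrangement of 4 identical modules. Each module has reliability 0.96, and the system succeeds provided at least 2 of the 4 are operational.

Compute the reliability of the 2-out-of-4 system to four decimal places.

R = Σ_{i=2}^{4} C(4,i) p^i (1−p)^{4−i} with p = 0.96
C(4,2)·0.96^2·0.04^2 = 0.008847
C(4,3)·0.96^3·0.04^1 = 0.141558
C(4,4)·0.96^4·0.04^0 = 0.849347
Sum = 0.9998

0.9998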